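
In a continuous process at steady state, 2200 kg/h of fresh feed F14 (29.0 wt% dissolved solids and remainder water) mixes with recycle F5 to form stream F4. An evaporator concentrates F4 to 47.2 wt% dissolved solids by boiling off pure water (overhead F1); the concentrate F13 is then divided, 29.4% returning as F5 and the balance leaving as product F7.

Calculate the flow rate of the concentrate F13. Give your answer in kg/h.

Overall dissolved solids balance (none leaves overhead): dissolved solids in fresh feed = dissolved solids in product, i.e. 2200×0.290 = (1−0.294)·F13·0.472.
F13 = 638/(0.472×0.706) = 1914.6 kg/h.

1915 kg/h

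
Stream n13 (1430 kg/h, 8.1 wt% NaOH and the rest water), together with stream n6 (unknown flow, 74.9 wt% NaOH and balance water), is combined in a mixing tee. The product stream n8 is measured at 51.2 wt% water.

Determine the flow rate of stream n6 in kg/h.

Let n6 be the unknown flow. Total out = 1430 + n6.
water balance: 1314.2 + 0.251·n6 = 0.512·(1430 + n6)
(0.251 − 0.512)·n6 = 0.512×1430 − 1314.2 = -582.01
n6 = -582.01 / -0.261 = 2229.9 kg/h

2230 kg/h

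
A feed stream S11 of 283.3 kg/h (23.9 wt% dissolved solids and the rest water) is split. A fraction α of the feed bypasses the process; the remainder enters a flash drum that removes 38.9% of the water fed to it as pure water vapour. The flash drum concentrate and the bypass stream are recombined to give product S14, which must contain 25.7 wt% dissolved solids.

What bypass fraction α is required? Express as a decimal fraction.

0.763

All 283.3×0.239 = 67.709 kg/h of dissolved solids reaches S14, so S14 = 67.709/0.257 = 263.46 kg/h and vapour = 19.842 kg/h.
The evaporator receives (1−α)·283.3 of feed at 0.761 water and removes 0.389 of that water:
0.389×0.761×(1−α)×283.3 = 19.842
(1−α) = 19.842/83.865 = 0.2366;  α = 0.7634.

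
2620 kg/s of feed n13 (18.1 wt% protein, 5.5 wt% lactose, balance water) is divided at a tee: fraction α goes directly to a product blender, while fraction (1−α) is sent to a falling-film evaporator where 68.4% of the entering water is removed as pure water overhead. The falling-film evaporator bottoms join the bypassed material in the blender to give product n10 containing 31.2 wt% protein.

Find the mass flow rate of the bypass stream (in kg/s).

514.9 kg/s

All 2620×0.181 = 474.22 kg/s of protein reaches n10, so n10 = 474.22/0.312 = 1519.9 kg/s and vapour = 1100.1 kg/s.
The evaporator receives (1−α)·2620 of feed at 0.764 water and removes 0.684 of that water:
0.684×0.764×(1−α)×2620 = 1100.1
(1−α) = 1100.1/1369.1 = 0.8035;  α = 0.1965.
Bypass flow = 0.1965×2620 = 514.92 kg/s.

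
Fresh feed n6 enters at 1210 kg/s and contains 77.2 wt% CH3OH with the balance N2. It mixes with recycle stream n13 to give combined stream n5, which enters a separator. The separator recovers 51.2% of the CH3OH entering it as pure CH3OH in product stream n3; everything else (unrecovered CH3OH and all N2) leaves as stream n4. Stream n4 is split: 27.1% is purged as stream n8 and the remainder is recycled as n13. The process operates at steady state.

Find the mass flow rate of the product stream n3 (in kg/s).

742.4 kg/s

CH3OH in n5: m_A = 1210×0.772 + (1−0.271)·(1−0.512)·m_A, so m_A = 934.12/0.6442 = 1449.9 kg/s.
Product n3 = 0.512×1449.9 = 742.37 kg/s.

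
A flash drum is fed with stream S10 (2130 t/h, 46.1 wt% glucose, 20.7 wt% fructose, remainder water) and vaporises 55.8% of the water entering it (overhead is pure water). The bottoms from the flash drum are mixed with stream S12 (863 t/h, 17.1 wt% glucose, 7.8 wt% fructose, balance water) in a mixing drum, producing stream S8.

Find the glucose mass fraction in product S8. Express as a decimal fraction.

0.435

Vapour removed = 0.558×0.332×2130 = 394.6 t/h; concentrate = 1735.4 t/h.
glucose reaching the mixer = 981.93 (from concentrate) + 863×0.171 = 1129.5 t/h.
Product flow = 1735.4 + 863 = 2598.4 t/h; glucose fraction = 0.435.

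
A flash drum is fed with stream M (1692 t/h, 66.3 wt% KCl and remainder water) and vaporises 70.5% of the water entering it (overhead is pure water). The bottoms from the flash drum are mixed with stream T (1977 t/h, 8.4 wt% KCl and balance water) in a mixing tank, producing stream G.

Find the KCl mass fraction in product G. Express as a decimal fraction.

0.394

Vapour removed = 0.705×0.337×1692 = 401.99 t/h; concentrate = 1290 t/h.
KCl reaching the mixer = 1121.8 (from concentrate) + 1977×0.084 = 1287.9 t/h.
Product flow = 1290 + 1977 = 3267 t/h; KCl fraction = 0.394.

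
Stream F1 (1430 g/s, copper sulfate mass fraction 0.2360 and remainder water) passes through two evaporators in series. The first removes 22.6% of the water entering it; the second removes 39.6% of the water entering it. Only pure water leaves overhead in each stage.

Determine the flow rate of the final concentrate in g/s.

848.2 g/s

water in feed = 1430×0.764 = 1092.5 g/s.
After stage 1: water left = (1−0.226)×1092.5 = 845.61; stream total = 1183.1 g/s.
After stage 2: water left = (1−0.396)×845.61 = 510.75; final concentrate = 848.23 g/s.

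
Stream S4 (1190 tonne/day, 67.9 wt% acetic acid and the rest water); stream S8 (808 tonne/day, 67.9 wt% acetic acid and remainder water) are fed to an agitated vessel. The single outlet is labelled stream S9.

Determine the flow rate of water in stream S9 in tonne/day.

641.4 tonne/day

water out = water in = 1190×0.321 + 808×0.321 = 641.36 tonne/day.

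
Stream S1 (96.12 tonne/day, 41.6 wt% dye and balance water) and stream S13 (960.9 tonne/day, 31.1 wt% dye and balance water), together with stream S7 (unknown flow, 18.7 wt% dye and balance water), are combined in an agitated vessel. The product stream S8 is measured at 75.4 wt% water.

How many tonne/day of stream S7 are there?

Let S7 be the unknown flow. Total out = 1057 + S7.
water balance: 718.19 + 0.813·S7 = 0.754·(1057 + S7)
(0.813 − 0.754)·S7 = 0.754×1057 − 718.19 = 78.799
S7 = 78.799 / 0.059 = 1335.6 tonne/day

1336 tonne/day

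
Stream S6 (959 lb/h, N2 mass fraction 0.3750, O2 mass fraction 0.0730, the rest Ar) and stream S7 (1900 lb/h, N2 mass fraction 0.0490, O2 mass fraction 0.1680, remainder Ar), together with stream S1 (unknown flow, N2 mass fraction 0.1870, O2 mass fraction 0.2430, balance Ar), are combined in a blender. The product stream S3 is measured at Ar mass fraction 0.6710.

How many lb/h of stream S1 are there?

Let S1 be the unknown flow. Total out = 2859 + S1.
Ar balance: 2017.1 + 0.570·S1 = 0.671·(2859 + S1)
(0.570 − 0.671)·S1 = 0.671×2859 − 2017.1 = -98.679
S1 = -98.679 / -0.101 = 977.02 lb/h

977 lb/h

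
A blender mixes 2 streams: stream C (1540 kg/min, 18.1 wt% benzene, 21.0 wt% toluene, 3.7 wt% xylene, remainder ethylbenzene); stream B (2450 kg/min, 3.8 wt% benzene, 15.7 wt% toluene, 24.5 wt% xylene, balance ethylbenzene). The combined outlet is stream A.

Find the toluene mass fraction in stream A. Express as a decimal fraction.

Total flow out = 1540 + 2450 = 3990 kg/min.
toluene in = 1540×0.210 + 2450×0.157 = 708.05 kg/min.
toluene mass fraction in A = 708.05/3990 = 0.1775.

0.1775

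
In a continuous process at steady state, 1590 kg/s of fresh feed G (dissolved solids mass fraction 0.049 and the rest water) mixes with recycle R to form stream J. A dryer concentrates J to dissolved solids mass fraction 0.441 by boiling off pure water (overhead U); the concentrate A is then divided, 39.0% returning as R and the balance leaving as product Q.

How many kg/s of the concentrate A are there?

289.6 kg/s

Overall dissolved solids balance (none leaves overhead): dissolved solids in fresh feed = dissolved solids in product, i.e. 1590×0.049 = (1−0.390)·A·0.441.
A = 77.91/(0.441×0.610) = 289.62 kg/s.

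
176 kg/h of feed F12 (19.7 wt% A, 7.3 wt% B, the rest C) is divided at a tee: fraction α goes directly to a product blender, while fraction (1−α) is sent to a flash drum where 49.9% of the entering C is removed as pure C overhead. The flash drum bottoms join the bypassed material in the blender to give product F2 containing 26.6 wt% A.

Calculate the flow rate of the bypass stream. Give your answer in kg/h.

50.67 kg/h

All 176×0.197 = 34.672 kg/h of A reaches F2, so F2 = 34.672/0.266 = 130.35 kg/h and vapour = 45.654 kg/h.
The evaporator receives (1−α)·176 of feed at 0.730 C and removes 0.499 of that C:
0.499×0.730×(1−α)×176 = 45.654
(1−α) = 45.654/64.112 = 0.7121;  α = 0.2879.
Bypass flow = 0.2879×176 = 50.67 kg/h.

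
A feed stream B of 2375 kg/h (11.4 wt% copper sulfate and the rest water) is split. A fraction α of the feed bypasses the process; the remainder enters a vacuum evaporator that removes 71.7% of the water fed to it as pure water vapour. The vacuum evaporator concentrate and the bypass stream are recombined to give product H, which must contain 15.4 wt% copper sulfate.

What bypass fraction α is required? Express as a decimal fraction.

0.591

All 2375×0.114 = 270.75 kg/h of copper sulfate reaches H, so H = 270.75/0.154 = 1758.1 kg/h and vapour = 616.88 kg/h.
The evaporator receives (1−α)·2375 of feed at 0.886 water and removes 0.717 of that water:
0.717×0.886×(1−α)×2375 = 616.88
(1−α) = 616.88/1508.7 = 0.4089;  α = 0.5911.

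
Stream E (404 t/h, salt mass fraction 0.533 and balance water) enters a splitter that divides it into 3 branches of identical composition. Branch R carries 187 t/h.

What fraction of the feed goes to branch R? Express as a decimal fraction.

0.463

Fraction to R = 187/404 = 0.4629.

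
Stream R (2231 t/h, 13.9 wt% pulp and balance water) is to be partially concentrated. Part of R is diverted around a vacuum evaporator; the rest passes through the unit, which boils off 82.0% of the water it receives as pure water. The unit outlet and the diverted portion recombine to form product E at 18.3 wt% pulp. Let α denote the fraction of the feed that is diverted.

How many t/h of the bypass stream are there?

1471 t/h

All 2231×0.139 = 310.11 t/h of pulp reaches E, so E = 310.11/0.183 = 1694.6 t/h and vapour = 536.42 t/h.
The evaporator receives (1−α)·2231 of feed at 0.861 water and removes 0.820 of that water:
0.820×0.861×(1−α)×2231 = 536.42
(1−α) = 536.42/1575.1 = 0.3406;  α = 0.6594.
Bypass flow = 0.6594×2231 = 1471.2 t/h.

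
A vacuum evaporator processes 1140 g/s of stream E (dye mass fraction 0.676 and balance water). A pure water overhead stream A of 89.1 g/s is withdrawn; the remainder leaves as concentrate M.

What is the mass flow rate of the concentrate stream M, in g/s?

1051 g/s

Concentrate = 1140 − 89.1 = 1050.9 g/s.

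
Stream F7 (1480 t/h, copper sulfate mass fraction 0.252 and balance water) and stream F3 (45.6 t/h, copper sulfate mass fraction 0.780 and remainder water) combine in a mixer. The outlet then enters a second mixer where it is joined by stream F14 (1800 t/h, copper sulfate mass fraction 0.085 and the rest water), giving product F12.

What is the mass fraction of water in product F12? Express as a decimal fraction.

Overall, product flow = 3325.6 t/h.
water in = 1480×0.748 + 45.6×0.220 + 1800×0.915 = 2764.1 t/h.
water fraction in F12 = 0.831.

0.831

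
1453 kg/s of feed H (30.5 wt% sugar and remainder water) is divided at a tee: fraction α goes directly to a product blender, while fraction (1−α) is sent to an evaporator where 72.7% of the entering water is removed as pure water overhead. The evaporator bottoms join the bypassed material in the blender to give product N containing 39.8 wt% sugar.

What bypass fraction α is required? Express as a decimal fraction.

All 1453×0.305 = 443.16 kg/s of sugar reaches N, so N = 443.16/0.398 = 1113.5 kg/s and vapour = 339.52 kg/s.
The evaporator receives (1−α)·1453 of feed at 0.695 water and removes 0.727 of that water:
0.727×0.695×(1−α)×1453 = 339.52
(1−α) = 339.52/734.15 = 0.4625;  α = 0.5375.

0.538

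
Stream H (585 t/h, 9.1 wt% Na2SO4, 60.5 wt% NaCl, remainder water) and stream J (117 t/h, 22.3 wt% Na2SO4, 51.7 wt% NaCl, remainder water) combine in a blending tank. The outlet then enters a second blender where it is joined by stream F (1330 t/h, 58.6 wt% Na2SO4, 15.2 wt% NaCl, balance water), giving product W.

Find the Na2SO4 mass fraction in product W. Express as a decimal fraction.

Overall, product flow = 2032 t/h.
Na2SO4 in = 585×0.091 + 117×0.223 + 1330×0.586 = 858.71 t/h.
Na2SO4 fraction in W = 0.423.

0.423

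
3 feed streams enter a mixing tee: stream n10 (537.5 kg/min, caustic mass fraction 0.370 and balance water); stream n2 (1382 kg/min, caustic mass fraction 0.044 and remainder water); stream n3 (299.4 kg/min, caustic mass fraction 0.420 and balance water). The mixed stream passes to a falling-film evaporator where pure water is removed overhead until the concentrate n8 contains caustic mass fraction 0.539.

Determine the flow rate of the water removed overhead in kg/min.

1504 kg/min

caustic entering = 537.5×0.370 + 1382×0.044 + 299.4×0.420 = 385.43 kg/min.
All caustic reports to n8, so n8 = 385.43/0.539 = 715.09 kg/min.
Total feed = 2218.9 kg/min; overhead = 2218.9 − 715.09 = 1503.8 kg/min.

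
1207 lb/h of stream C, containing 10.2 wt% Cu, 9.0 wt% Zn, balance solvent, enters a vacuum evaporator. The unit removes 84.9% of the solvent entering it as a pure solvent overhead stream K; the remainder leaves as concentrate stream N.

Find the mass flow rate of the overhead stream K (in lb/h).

solvent entering = 1207×0.808 = 975.26 lb/h; overhead removed = 0.849×975.26 = 827.99 lb/h.

828 lb/h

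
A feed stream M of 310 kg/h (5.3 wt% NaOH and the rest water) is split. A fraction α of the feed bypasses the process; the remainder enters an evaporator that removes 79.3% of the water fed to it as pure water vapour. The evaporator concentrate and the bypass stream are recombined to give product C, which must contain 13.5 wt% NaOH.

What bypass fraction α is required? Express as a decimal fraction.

0.191

All 310×0.053 = 16.43 kg/h of NaOH reaches C, so C = 16.43/0.135 = 121.7 kg/h and vapour = 188.3 kg/h.
The evaporator receives (1−α)·310 of feed at 0.947 water and removes 0.793 of that water:
0.793×0.947×(1−α)×310 = 188.3
(1−α) = 188.3/232.8 = 0.8088;  α = 0.1912.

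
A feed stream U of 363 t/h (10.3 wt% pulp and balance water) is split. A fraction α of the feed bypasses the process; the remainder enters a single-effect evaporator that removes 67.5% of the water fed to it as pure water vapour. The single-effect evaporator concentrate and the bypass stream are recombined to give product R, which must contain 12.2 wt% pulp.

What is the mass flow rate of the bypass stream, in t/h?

269.6 t/h

All 363×0.103 = 37.389 t/h of pulp reaches R, so R = 37.389/0.122 = 306.47 t/h and vapour = 56.533 t/h.
The evaporator receives (1−α)·363 of feed at 0.897 water and removes 0.675 of that water:
0.675×0.897×(1−α)×363 = 56.533
(1−α) = 56.533/219.79 = 0.2572;  α = 0.7428.
Bypass flow = 0.7428×363 = 269.63 t/h.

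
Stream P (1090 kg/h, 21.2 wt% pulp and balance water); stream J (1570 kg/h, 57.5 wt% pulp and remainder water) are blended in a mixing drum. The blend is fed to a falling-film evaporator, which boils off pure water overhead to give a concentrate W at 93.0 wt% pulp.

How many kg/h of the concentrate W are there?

pulp entering = 1090×0.212 + 1570×0.575 = 1133.8 kg/h.
All pulp reports to W, so W = 1133.8/0.930 = 1219.2 kg/h.

1219 kg/h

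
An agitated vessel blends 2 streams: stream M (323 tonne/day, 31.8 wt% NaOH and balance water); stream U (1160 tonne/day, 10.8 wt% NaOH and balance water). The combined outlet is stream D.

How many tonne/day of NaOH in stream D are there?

228 tonne/day

NaOH out = NaOH in = 323×0.318 + 1160×0.108 = 227.99 tonne/day.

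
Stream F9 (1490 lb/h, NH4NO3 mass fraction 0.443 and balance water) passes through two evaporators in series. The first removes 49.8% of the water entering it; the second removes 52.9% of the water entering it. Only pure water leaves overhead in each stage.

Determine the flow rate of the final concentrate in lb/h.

water in feed = 1490×0.557 = 829.93 lb/h.
After stage 1: water left = (1−0.498)×829.93 = 416.62; stream total = 1076.7 lb/h.
After stage 2: water left = (1−0.529)×416.62 = 196.23; final concentrate = 856.3 lb/h.

856.3 lb/h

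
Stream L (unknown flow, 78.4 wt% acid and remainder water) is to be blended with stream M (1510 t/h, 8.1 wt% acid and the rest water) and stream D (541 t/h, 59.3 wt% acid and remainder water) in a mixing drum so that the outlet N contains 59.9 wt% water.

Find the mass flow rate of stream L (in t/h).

990.4 t/h

Let L be the unknown flow. Total out = 2051 + L.
water balance: 1607.9 + 0.216·L = 0.599·(2051 + L)
(0.216 − 0.599)·L = 0.599×2051 − 1607.9 = -379.33
L = -379.33 / -0.383 = 990.41 t/h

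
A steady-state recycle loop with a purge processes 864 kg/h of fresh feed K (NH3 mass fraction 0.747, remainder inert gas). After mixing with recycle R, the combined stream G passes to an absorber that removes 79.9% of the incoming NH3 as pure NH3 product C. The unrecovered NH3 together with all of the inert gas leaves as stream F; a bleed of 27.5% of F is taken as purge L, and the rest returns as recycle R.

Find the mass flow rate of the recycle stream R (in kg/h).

inert gas enters only via K and leaves only via the purge: 864×0.253 = 0.275×(inert gas in F), and the absorber passes all inert gas, so inert gas in G = inert gas in F = 794.88 kg/h.
NH3 in G: m_A = 864×0.747 + (1−0.275)·(1−0.799)·m_A, so m_A = 645.41/0.8543 = 755.5 kg/h.
F = (1−0.799)×755.5 + 794.88 = 946.74 kg/h.
Recycle R = (1−0.275)×946.74 = 686.38 kg/h.

686.4 kg/h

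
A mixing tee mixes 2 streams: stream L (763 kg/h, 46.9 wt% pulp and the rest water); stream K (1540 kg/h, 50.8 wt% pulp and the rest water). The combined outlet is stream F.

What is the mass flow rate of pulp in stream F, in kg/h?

1140 kg/h

pulp out = pulp in = 763×0.469 + 1540×0.508 = 1140.2 kg/h.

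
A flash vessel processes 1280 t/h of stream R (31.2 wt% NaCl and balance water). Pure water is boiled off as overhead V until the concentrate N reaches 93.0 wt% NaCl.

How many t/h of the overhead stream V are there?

850.6 t/h

NaCl is conserved: 1280×0.312 = 399.36 t/h all reports to the concentrate.
Concentrate = 399.36/(target fraction) = 429.42 t/h.
Overhead = 1280 − 429.42 = 850.58 t/h.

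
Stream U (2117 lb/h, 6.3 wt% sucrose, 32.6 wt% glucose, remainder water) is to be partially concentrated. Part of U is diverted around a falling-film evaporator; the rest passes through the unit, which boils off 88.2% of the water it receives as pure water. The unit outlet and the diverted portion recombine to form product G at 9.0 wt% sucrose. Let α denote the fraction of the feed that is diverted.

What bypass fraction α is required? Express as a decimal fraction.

All 2117×0.063 = 133.37 lb/h of sucrose reaches G, so G = 133.37/0.090 = 1481.9 lb/h and vapour = 635.1 lb/h.
The evaporator receives (1−α)·2117 of feed at 0.611 water and removes 0.882 of that water:
0.882×0.611×(1−α)×2117 = 635.1
(1−α) = 635.1/1140.9 = 0.5567;  α = 0.4433.

0.443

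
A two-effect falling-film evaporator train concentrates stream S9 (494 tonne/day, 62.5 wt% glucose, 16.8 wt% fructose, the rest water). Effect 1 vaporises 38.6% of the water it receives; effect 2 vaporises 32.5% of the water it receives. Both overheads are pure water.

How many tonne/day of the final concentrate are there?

434.1 tonne/day

water in feed = 494×0.207 = 102.26 tonne/day.
After stage 1: water left = (1−0.386)×102.26 = 62.786; stream total = 454.53 tonne/day.
After stage 2: water left = (1−0.325)×62.786 = 42.381; final concentrate = 434.12 tonne/day.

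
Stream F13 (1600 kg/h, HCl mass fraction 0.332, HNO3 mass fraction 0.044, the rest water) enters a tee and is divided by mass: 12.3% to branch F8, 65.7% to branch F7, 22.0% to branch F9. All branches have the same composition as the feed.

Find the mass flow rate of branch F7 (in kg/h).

Branch F7 flow = 0.657×1600 = 1051.2 kg/h.

1051 kg/h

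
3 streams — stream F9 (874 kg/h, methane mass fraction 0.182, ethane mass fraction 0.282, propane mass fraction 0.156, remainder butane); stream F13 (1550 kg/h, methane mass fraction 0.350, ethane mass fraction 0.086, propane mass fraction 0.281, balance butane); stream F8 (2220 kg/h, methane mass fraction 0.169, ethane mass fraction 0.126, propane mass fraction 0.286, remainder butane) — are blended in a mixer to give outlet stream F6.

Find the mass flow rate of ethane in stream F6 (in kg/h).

ethane out = ethane in = 874×0.282 + 1550×0.086 + 2220×0.126 = 659.49 kg/h.

659.5 kg/h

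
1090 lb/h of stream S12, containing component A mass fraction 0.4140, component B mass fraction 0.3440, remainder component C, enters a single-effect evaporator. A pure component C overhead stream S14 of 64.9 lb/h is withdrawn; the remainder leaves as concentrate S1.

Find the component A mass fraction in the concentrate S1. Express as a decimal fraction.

0.4402

component A is not removed: 1090×0.414 = 451.26 lb/h of component A enters S1.
Concentrate = 1090 − 64.9 = 1025.1 lb/h.
Mass fraction = 451.26/1025.1 = 0.4402.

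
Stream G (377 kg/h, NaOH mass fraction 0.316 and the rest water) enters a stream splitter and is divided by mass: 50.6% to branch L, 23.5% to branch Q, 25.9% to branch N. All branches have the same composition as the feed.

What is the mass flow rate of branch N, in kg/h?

97.64 kg/h

Branch N flow = 0.259×377 = 97.643 kg/h.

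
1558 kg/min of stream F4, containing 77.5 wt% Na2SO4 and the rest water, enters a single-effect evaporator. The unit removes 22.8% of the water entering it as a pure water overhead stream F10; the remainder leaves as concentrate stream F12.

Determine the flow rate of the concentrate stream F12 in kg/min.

1478 kg/min

water entering = 1558×0.225 = 350.55 kg/min; overhead removed = 0.228×350.55 = 79.925 kg/min.
Concentrate = 1558 − 79.925 = 1478.1 kg/min.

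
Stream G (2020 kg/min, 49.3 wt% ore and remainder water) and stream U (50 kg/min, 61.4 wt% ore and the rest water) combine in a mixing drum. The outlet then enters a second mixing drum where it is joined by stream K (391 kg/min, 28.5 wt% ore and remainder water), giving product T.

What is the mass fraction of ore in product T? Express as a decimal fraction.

Overall, product flow = 2461 kg/min.
ore in = 2020×0.493 + 50×0.614 + 391×0.285 = 1138 kg/min.
ore fraction in T = 0.4624.

0.4624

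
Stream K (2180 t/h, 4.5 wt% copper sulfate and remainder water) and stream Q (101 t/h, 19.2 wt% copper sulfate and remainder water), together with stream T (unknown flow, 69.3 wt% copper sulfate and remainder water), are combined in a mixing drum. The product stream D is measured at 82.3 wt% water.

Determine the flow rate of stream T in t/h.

554.7 t/h

Let T be the unknown flow. Total out = 2281 + T.
water balance: 2163.5 + 0.307·T = 0.823·(2281 + T)
(0.307 − 0.823)·T = 0.823×2281 − 2163.5 = -286.25
T = -286.25 / -0.516 = 554.74 t/h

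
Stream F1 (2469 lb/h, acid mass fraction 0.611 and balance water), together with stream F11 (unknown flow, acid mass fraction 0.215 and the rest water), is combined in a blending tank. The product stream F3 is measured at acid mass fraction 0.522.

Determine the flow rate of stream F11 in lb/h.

Let F11 be the unknown flow. Total out = 2469 + F11.
acid balance: 1508.6 + 0.215·F11 = 0.522·(2469 + F11)
(0.215 − 0.522)·F11 = 0.522×2469 − 1508.6 = -219.74
F11 = -219.74 / -0.307 = 715.77 lb/h

715.8 lb/h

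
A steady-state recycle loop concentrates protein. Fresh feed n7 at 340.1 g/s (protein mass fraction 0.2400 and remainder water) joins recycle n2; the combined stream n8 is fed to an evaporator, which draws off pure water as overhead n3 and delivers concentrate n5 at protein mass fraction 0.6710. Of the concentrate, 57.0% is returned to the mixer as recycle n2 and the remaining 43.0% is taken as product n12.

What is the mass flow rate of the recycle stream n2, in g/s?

161.3 g/s

Overall protein balance (none leaves overhead): protein in fresh feed = protein in product, i.e. 340.1×0.240 = (1−0.570)·n5·0.671.
n5 = 81.624/(0.671×0.430) = 282.9 g/s.
Recycle n2 = 0.570×282.9 = 161.25 g/s.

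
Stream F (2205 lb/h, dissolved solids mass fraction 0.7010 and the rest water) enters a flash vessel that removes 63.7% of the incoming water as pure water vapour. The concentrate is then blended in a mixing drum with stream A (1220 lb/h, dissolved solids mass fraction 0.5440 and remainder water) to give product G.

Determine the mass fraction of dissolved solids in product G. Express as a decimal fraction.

Vapour removed = 0.637×0.299×2205 = 419.97 lb/h; concentrate = 1785 lb/h.
dissolved solids reaching the mixer = 1545.7 (from concentrate) + 1220×0.544 = 2209.4 lb/h.
Product flow = 1785 + 1220 = 3005 lb/h; dissolved solids fraction = 0.7352.

0.7352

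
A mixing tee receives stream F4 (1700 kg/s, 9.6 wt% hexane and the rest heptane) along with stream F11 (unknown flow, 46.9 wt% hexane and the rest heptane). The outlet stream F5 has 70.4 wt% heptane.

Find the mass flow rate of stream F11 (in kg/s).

Let F11 be the unknown flow. Total out = 1700 + F11.
heptane balance: 1536.8 + 0.531·F11 = 0.704·(1700 + F11)
(0.531 − 0.704)·F11 = 0.704×1700 − 1536.8 = -340
F11 = -340 / -0.173 = 1965.3 kg/s

1965 kg/s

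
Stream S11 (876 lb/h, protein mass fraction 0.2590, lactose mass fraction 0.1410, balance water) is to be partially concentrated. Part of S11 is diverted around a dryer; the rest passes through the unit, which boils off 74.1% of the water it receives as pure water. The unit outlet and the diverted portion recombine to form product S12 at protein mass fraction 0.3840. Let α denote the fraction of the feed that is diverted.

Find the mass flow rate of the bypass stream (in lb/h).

234.6 lb/h

All 876×0.259 = 226.88 lb/h of protein reaches S12, so S12 = 226.88/0.384 = 590.84 lb/h and vapour = 285.16 lb/h.
The evaporator receives (1−α)·876 of feed at 0.600 water and removes 0.741 of that water:
0.741×0.600×(1−α)×876 = 285.16
(1−α) = 285.16/389.47 = 0.7322;  α = 0.2678.
Bypass flow = 0.2678×876 = 234.62 lb/h.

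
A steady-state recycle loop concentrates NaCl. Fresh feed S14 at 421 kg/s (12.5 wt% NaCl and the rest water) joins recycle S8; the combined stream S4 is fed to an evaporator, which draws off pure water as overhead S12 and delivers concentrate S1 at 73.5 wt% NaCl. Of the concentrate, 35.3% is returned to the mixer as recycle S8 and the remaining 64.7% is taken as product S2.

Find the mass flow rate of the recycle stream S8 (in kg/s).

Overall NaCl balance (none leaves overhead): NaCl in fresh feed = NaCl in product, i.e. 421×0.125 = (1−0.353)·S1·0.735.
S1 = 52.625/(0.735×0.647) = 110.66 kg/s.
Recycle S8 = 0.353×110.66 = 39.064 kg/s.

39.06 kg/s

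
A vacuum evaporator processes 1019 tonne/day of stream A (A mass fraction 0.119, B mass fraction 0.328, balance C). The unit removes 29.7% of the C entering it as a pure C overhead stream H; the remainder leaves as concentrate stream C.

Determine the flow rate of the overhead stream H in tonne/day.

167.4 tonne/day

C entering = 1019×0.553 = 563.51 tonne/day; overhead removed = 0.297×563.51 = 167.36 tonne/day.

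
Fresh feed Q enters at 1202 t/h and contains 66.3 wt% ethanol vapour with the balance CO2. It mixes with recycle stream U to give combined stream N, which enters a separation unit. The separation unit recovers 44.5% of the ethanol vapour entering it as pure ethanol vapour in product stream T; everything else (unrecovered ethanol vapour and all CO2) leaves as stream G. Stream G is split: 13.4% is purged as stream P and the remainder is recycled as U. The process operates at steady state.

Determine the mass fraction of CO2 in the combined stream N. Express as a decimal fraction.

CO2 enters only via Q and leaves only via the purge: 1202×0.337 = 0.134×(CO2 in G), and the separation unit passes all CO2, so CO2 in N = CO2 in G = 3022.9 t/h.
ethanol vapour in N: m_A = 1202×0.663 + (1−0.134)·(1−0.445)·m_A, so m_A = 796.93/0.5194 = 1534.4 t/h.
N = 1534.4 + 3022.9 = 4557.3 t/h.
CO2 fraction in N = 3022.9/4557.3 = 0.663.

0.663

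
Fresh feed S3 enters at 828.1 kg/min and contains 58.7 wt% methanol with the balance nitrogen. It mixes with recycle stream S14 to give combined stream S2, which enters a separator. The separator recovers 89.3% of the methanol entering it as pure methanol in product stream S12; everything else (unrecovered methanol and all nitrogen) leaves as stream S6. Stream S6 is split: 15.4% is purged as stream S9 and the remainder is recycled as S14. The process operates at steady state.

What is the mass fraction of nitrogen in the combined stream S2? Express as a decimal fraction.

nitrogen enters only via S3 and leaves only via the purge: 828.1×0.413 = 0.154×(nitrogen in S6), and the separator passes all nitrogen, so nitrogen in S2 = nitrogen in S6 = 2220.8 kg/min.
methanol in S2: m_A = 828.1×0.587 + (1−0.154)·(1−0.893)·m_A, so m_A = 486.09/0.9095 = 534.48 kg/min.
S2 = 534.48 + 2220.8 = 2755.3 kg/min.
nitrogen fraction in S2 = 2220.8/2755.3 = 0.8060.

0.8060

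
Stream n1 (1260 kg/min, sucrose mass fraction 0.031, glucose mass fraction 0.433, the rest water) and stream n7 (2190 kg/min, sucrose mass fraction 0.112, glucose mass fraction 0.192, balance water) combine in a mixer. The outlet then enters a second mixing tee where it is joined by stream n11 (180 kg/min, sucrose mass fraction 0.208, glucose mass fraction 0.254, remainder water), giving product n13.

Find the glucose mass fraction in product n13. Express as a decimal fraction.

0.279

Overall, product flow = 3630 kg/min.
glucose in = 1260×0.433 + 2190×0.192 + 180×0.254 = 1011.8 kg/min.
glucose fraction in n13 = 0.279.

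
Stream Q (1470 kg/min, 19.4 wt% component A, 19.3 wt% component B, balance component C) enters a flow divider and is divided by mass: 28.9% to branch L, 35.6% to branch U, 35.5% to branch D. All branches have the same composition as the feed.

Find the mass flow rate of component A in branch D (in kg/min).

Branch D total = 0.355×1470 = 521.85 kg/min.
component A in D = 0.194×521.85 = 101.24 kg/min.

101.2 kg/min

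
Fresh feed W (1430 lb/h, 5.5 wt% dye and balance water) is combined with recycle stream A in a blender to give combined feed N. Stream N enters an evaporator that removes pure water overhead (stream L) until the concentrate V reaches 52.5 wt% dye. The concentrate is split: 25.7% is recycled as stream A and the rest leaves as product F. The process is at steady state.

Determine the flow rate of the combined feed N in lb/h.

Overall dye balance (none leaves overhead): dye in fresh feed = dye in product, i.e. 1430×0.055 = (1−0.257)·V·0.525.
V = 78.65/(0.525×0.743) = 201.63 lb/h.
Recycle A = 0.257×201.63 = 51.818 lb/h.
Combined feed N = 1430 + 51.818 = 1481.8 lb/h.

1482 lb/h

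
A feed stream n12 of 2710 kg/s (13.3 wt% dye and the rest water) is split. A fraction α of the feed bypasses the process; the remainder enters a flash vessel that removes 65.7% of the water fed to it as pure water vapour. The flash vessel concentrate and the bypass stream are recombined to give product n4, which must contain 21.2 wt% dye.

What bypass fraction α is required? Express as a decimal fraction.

0.346

All 2710×0.133 = 360.43 kg/s of dye reaches n4, so n4 = 360.43/0.212 = 1700.1 kg/s and vapour = 1009.9 kg/s.
The evaporator receives (1−α)·2710 of feed at 0.867 water and removes 0.657 of that water:
0.657×0.867×(1−α)×2710 = 1009.9
(1−α) = 1009.9/1543.7 = 0.6542;  α = 0.3458.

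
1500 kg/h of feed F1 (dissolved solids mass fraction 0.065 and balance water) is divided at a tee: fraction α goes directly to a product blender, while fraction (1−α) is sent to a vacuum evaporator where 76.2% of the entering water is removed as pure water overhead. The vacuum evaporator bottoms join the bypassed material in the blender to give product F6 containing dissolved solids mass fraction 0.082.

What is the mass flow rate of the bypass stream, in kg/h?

All 1500×0.065 = 97.5 kg/h of dissolved solids reaches F6, so F6 = 97.5/0.082 = 1189 kg/h and vapour = 310.98 kg/h.
The evaporator receives (1−α)·1500 of feed at 0.935 water and removes 0.762 of that water:
0.762×0.935×(1−α)×1500 = 310.98
(1−α) = 310.98/1068.7 = 0.2910;  α = 0.7090.
Bypass flow = 0.7090×1500 = 1063.5 kg/h.

1064 kg/h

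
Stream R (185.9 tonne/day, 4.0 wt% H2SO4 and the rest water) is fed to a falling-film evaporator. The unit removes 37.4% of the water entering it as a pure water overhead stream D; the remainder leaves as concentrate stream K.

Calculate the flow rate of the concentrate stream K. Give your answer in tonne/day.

119.2 tonne/day

water entering = 185.9×0.960 = 178.46 tonne/day; overhead removed = 0.374×178.46 = 66.746 tonne/day.
Concentrate = 185.9 − 66.746 = 119.15 tonne/day.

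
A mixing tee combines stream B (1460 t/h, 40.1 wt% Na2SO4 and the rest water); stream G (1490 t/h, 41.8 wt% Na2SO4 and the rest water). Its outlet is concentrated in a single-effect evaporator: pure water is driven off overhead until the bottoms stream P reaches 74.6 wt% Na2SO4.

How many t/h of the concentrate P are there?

1620 t/h

Na2SO4 entering = 1460×0.401 + 1490×0.418 = 1208.3 t/h.
All Na2SO4 reports to P, so P = 1208.3/0.746 = 1619.7 t/h.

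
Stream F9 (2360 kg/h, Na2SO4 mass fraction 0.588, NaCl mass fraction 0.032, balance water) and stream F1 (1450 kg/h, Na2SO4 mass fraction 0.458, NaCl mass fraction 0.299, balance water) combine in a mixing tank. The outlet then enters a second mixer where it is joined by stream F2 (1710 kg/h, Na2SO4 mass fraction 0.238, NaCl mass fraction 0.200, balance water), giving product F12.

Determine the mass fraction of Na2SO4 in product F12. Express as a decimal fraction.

Overall, product flow = 5520 kg/h.
Na2SO4 in = 2360×0.588 + 1450×0.458 + 1710×0.238 = 2458.8 kg/h.
Na2SO4 fraction in F12 = 0.445.

0.445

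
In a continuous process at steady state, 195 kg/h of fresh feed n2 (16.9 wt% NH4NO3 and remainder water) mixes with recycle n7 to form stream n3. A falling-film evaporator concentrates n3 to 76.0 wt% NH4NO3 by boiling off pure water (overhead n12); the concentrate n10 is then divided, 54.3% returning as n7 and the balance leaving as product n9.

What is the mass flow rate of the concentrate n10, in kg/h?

94.88 kg/h

Overall NH4NO3 balance (none leaves overhead): NH4NO3 in fresh feed = NH4NO3 in product, i.e. 195×0.169 = (1−0.543)·n10·0.760.
n10 = 32.955/(0.760×0.457) = 94.884 kg/h.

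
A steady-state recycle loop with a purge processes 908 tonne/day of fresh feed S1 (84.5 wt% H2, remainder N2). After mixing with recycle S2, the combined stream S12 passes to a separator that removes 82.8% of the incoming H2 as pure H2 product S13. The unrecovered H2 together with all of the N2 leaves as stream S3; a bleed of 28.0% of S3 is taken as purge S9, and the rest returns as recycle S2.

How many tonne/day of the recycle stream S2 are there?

N2 enters only via S1 and leaves only via the purge: 908×0.155 = 0.280×(N2 in S3), and the separator passes all N2, so N2 in S12 = N2 in S3 = 502.64 tonne/day.
H2 in S12: m_A = 908×0.845 + (1−0.280)·(1−0.828)·m_A, so m_A = 767.26/0.8762 = 875.71 tonne/day.
S3 = (1−0.828)×875.71 + 502.64 = 653.26 tonne/day.
Recycle S2 = (1−0.280)×653.26 = 470.35 tonne/day.

470.4 tonne/day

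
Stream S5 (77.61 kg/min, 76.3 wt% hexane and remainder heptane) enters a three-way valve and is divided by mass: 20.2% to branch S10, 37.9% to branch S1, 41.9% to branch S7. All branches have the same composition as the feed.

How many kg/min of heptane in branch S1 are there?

6.971 kg/min

Branch S1 total = 0.379×77.61 = 29.414 kg/min.
heptane in S1 = 0.237×29.414 = 6.9712 kg/min.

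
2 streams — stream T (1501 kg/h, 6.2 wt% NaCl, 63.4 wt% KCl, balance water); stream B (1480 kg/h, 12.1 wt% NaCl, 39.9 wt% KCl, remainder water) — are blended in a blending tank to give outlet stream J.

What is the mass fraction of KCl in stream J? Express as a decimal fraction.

0.517

Total flow out = 1501 + 1480 = 2981 kg/h.
KCl in = 1501×0.634 + 1480×0.399 = 1542.2 kg/h.
KCl mass fraction in J = 1542.2/2981 = 0.517.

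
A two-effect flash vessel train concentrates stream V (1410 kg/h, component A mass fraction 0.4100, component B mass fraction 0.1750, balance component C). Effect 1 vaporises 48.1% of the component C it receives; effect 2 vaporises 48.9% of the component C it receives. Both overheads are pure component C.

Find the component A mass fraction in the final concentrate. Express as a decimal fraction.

0.5899

component C in feed = 1410×0.415 = 585.15 kg/h.
After stage 1: component C left = (1−0.481)×585.15 = 303.69; stream total = 1128.5 kg/h.
After stage 2: component C left = (1−0.489)×303.69 = 155.19; final concentrate = 980.04 kg/h.
component A fraction = 578.1/980.04 = 0.5899.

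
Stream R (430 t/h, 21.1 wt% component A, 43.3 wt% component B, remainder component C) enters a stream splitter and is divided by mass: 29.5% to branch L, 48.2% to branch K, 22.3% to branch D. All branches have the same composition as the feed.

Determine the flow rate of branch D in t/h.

95.89 t/h

Branch D flow = 0.223×430 = 95.89 t/h.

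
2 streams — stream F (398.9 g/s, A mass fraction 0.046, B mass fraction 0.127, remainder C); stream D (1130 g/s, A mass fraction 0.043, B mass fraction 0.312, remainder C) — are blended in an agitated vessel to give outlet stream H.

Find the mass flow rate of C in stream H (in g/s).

C out = C in = 398.9×0.827 + 1130×0.645 = 1058.7 g/s.

1059 g/s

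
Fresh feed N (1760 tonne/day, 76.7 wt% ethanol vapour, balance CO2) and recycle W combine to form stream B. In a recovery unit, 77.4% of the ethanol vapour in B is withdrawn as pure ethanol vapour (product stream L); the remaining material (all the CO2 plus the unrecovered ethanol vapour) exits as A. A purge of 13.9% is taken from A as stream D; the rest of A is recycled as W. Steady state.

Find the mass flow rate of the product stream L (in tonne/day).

ethanol vapour in B: m_A = 1760×0.767 + (1−0.139)·(1−0.774)·m_A, so m_A = 1349.9/0.8054 = 1676.1 tonne/day.
Product L = 0.774×1676.1 = 1297.3 tonne/day.

1297 tonne/day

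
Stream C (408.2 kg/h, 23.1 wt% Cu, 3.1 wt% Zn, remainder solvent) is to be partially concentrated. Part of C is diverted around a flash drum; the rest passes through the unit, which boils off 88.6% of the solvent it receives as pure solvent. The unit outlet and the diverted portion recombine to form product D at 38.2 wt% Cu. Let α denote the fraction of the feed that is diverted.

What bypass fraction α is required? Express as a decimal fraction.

0.395

All 408.2×0.231 = 94.294 kg/h of Cu reaches D, so D = 94.294/0.382 = 246.84 kg/h and vapour = 161.36 kg/h.
The evaporator receives (1−α)·408.2 of feed at 0.738 solvent and removes 0.886 of that solvent:
0.886×0.738×(1−α)×408.2 = 161.36
(1−α) = 161.36/266.91 = 0.6045;  α = 0.3955.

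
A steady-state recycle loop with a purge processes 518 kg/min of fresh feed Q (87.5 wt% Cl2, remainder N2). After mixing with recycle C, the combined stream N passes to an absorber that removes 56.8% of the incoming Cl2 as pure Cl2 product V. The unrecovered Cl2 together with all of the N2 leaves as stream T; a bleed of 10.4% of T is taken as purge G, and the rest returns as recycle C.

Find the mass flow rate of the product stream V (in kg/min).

Cl2 in N: m_A = 518×0.875 + (1−0.104)·(1−0.568)·m_A, so m_A = 453.25/0.6129 = 739.48 kg/min.
Product V = 0.568×739.48 = 420.03 kg/min.

420 kg/min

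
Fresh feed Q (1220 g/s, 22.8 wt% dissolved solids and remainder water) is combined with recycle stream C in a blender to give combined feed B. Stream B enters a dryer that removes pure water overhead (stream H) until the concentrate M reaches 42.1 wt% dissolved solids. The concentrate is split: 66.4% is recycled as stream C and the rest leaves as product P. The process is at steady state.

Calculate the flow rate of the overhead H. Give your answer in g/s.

Overall dissolved solids balance (none leaves overhead): dissolved solids in fresh feed = dissolved solids in product, i.e. 1220×0.228 = (1−0.664)·M·0.421.
M = 278.16/(0.421×0.336) = 1966.4 g/s.
Recycle C = 0.664×1966.4 = 1305.7 g/s.
Combined feed B = 1220 + 1305.7 = 2525.7 g/s.
Overhead H = B − M = 2525.7 − 1966.4 = 559.29 g/s.

559.3 g/s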